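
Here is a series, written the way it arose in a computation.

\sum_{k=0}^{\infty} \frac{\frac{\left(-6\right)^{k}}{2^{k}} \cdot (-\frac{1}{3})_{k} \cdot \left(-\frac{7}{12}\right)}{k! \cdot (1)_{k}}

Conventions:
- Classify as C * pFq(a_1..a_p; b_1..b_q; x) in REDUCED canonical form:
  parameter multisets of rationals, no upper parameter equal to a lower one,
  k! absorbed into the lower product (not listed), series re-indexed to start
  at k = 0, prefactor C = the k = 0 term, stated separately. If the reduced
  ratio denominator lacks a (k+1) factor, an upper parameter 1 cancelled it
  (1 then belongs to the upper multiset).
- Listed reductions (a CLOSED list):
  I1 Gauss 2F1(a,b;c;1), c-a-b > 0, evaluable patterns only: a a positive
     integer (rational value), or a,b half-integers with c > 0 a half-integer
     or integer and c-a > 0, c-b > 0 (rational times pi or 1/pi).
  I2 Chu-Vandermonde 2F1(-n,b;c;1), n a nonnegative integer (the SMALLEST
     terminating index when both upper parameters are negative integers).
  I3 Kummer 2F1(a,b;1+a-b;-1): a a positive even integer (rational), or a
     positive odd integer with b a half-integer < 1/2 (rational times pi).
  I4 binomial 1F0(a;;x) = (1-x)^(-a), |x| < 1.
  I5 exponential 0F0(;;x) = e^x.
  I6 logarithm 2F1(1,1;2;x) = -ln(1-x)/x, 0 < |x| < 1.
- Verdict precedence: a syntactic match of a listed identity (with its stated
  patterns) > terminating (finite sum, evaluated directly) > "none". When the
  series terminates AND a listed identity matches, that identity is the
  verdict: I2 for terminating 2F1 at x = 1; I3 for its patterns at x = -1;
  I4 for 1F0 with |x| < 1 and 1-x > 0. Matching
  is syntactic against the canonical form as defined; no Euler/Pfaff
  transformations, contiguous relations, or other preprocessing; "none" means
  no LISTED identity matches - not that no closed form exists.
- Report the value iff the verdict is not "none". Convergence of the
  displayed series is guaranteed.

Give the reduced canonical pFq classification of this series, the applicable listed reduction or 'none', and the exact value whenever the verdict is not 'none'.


At argument -3: a 1F1 with upper {-\frac{1}{3}}, lower {1}, scaled by C = -\frac{7}{12}. Verdict: no listed reduction: x = -3 and upper {-\frac{1}{3}} fail every I1-I6 pattern.

Structural cue: x = -3 and the denominator's factorial ratio (prefactor -7/12) is a lower Pochhammer.
Consecutive-term ratio: r(k) = -3 * (k-\frac{1}{3}) / [(k+1) (k+1)] - poly over poly, x = -3 from leading terms; C = -\frac{7}{12} at k = 0.


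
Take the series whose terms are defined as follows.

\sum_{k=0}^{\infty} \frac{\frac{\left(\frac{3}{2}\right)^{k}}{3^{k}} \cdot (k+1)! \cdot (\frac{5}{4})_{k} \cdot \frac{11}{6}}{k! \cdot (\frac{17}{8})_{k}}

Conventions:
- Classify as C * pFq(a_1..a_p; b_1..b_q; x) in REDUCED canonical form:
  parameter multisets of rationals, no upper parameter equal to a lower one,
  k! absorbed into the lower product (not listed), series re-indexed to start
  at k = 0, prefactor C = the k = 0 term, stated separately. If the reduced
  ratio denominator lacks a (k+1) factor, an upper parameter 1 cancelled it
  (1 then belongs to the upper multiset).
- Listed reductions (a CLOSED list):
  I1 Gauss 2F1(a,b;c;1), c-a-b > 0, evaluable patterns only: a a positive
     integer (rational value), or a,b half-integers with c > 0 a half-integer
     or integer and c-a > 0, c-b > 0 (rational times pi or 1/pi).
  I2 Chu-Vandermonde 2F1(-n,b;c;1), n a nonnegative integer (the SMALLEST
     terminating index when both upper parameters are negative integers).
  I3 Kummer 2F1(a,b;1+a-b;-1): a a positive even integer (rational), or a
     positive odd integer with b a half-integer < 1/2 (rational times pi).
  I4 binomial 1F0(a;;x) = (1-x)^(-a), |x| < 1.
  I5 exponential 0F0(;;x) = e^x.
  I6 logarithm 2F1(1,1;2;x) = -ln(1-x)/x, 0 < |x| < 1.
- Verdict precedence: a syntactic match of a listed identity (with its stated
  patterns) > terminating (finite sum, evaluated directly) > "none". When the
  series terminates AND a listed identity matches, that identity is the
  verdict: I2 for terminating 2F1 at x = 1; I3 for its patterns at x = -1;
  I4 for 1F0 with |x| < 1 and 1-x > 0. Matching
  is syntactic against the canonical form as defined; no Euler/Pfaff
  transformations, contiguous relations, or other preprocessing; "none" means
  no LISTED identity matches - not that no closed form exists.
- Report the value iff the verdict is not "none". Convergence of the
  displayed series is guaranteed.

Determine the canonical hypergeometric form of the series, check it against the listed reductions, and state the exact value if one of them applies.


x = \frac{1}{2} here; the reduced form reads 2F1, upper {\frac{5}{4}, 2}, lower {\frac{17}{8}}, C = \frac{11}{6}. Verdict: none (x = \frac{1}{2}): each listed identity misses the multisets {\frac{5}{4}, 2} ; {\frac{17}{8}}.

Key observation: t_0 = \frac{11}{6} here, and the two k-th powers (C = 11/6, x = 1/2) combine into one argument.
Adjacent-term ratio: r(k) = \frac{1}{2} * (k+\frac{5}{4}) (k+2) / [(k+\frac{17}{8}) (k+1)] ; factor over Q: parameters, x = \frac{1}{2}, and C = \frac{11}{6}.


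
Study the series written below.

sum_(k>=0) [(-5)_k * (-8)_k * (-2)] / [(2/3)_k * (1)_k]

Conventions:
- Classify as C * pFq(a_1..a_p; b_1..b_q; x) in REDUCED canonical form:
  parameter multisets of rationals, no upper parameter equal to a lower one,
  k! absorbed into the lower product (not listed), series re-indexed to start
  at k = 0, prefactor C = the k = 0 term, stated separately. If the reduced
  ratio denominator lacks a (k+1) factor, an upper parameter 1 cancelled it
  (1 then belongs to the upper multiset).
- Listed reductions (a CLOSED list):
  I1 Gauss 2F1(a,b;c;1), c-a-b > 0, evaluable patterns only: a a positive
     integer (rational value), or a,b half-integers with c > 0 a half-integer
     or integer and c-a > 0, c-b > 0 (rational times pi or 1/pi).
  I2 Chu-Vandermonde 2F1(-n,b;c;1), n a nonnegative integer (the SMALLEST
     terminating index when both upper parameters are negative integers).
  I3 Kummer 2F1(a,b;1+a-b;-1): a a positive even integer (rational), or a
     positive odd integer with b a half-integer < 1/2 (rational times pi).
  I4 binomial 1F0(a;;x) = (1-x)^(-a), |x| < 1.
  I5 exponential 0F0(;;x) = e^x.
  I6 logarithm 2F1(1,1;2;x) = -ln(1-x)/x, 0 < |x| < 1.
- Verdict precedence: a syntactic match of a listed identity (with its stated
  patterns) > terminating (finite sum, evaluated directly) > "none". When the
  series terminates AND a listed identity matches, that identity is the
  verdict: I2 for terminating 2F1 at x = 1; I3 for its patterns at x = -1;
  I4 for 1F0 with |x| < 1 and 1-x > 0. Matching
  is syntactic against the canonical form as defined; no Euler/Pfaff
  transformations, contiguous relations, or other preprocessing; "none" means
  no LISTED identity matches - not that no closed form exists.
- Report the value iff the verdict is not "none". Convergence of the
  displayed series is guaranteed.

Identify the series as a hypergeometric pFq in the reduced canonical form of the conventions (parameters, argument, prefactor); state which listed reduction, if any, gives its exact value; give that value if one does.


Key step: from the first term -2: (1)_k (prefactor -2) is k! itself.
Ratio: r(k) = 1 * (k-8) (k-5) / [(k+2/3) (k+1)] - poly over poly, x = 1 from leading terms; C = -2 at k = 0.

Classification (C = -2): 2F1 with upper {-8, -5}, lower {2/3}, argument x = 1. Verdict: Vandermonde's identity (I2) fires (terminating 2F1 at x = 1 with n = 5, b = -8, c = 2/3). Exact value: -57304/11.


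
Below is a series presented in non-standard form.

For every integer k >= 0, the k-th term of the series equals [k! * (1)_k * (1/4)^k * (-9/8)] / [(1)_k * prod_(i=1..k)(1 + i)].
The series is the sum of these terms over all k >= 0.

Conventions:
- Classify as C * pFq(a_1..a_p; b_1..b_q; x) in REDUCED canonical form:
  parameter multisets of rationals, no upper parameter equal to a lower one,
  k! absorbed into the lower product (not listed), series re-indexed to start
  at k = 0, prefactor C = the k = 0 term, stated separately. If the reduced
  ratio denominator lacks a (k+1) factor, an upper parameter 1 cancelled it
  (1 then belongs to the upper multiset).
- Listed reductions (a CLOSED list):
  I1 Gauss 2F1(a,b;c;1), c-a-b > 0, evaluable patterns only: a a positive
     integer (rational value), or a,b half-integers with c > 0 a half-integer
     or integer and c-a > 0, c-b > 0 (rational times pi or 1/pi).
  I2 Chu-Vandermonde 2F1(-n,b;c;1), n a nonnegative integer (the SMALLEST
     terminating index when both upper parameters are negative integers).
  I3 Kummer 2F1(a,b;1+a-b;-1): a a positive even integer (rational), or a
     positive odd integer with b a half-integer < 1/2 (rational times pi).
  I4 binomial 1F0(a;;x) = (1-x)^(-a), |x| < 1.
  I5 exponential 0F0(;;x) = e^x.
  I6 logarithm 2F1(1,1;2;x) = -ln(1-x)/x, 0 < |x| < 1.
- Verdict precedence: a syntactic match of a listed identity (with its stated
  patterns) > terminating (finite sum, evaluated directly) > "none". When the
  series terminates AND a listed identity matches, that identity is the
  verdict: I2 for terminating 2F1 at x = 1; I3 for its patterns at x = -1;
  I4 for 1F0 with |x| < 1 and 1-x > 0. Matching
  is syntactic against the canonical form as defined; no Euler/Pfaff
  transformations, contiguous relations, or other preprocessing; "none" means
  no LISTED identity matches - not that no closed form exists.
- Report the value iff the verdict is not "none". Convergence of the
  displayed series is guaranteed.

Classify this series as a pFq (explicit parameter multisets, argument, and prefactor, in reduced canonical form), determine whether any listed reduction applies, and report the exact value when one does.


With C = -9/8: the canonical form is 2F1(1, 1; 2; 1/4). Verdict (x = 1/4): logarithm (I6) applies (the logarithm: parameters (1,1;2), x = 1/4). Value: (9/2) * ln(3/4).

Key step: t_0 being -9/8, the lower running product (C = -9/8) is a rising factorial.
Consecutive-term ratio: r(k) = (1/4) * (k+1) (k+1) / [(k+2) (k+1)] - rational in k, leading ratio (1/4); with t_0 = -9/8, classification follows.


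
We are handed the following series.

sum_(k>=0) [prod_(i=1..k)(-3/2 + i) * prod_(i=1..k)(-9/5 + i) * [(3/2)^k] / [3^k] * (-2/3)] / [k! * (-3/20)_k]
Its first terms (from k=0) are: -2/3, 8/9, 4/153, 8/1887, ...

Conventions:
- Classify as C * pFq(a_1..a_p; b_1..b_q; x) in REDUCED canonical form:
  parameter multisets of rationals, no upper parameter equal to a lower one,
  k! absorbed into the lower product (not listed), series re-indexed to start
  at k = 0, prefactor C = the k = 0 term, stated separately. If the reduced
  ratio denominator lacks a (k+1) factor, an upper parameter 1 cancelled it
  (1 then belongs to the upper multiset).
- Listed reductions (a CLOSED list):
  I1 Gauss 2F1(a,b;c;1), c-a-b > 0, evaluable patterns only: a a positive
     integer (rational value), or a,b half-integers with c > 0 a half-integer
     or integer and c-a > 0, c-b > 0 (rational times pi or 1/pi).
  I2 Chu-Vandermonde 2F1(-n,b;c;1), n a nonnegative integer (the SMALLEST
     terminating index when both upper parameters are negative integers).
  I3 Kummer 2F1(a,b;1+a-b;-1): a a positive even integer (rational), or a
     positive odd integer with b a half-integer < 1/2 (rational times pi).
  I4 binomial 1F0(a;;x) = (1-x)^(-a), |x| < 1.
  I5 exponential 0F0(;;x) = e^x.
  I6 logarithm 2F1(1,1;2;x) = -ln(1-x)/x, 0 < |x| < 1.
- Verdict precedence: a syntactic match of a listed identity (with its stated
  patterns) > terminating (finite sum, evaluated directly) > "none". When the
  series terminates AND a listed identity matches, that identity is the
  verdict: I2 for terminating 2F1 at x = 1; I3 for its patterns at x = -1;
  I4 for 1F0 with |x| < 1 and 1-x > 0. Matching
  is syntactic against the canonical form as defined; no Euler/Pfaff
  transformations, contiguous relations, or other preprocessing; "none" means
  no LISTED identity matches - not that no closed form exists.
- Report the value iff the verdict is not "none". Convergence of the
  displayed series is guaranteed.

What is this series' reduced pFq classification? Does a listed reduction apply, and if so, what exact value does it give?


Prefactor -2/3, argument 1/2: 2F1 with upper {-4/5, -1/2} over lower {-3/20}. Verdict: none - this 2F1 at x = 1/2 matches no listed pattern, and upper {-4/5, -1/2} holds no stopper.

Key observation: x = (1/2) and the running product (C = -2/3, x = 1/2) telescopes to a rising factorial.
Step ratio: r(k) = (1/2) * (k-4/5) (k-1/2) / [(k-3/20) (k+1)] - rational in k, leading ratio (1/2); with t_0 = -2/3, classification follows.


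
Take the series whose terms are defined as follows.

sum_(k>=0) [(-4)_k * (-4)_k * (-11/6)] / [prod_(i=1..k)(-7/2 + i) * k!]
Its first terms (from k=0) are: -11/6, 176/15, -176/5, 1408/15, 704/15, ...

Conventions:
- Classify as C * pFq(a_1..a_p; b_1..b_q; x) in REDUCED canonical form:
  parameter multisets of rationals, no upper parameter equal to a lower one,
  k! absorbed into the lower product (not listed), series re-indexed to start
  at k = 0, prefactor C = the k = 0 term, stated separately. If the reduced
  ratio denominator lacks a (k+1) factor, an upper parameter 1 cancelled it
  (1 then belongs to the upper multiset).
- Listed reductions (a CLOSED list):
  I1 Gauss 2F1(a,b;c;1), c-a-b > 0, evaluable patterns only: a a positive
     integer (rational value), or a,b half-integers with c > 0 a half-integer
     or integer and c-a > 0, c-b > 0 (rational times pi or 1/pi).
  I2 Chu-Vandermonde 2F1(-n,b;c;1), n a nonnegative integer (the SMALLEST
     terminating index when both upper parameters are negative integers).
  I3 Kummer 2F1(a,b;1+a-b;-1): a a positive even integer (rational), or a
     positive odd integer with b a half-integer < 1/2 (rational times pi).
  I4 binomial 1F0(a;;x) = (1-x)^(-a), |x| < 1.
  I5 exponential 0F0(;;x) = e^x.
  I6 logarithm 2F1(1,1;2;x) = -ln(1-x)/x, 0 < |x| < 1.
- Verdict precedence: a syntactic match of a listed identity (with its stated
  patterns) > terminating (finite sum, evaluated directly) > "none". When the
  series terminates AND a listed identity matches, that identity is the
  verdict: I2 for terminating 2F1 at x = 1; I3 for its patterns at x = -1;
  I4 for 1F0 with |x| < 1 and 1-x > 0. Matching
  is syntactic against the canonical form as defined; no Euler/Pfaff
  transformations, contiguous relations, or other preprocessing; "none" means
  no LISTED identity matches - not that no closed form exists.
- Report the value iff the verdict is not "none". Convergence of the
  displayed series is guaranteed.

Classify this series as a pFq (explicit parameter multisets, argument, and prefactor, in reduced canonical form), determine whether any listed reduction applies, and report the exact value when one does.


Key step: from the first term -11/6: the lower running product (prefactor -11/6) is a rising factorial.
Term ratio: r(k) = 1 * (k-4) (k-4) / [(k-5/2) (k+1)] - poly over poly, x = 1 from leading terms; C = -11/6 at k = 0.

Prefactor -11/6, argument 1: 2F1 with upper {-4, -4} over lower {-5/2}. Verdict at x = 1: the Chu-Vandermonde identity I2 matches (terminating 2F1 at x = 1 with n = 4, b = -4, c = -5/2). Sum: 231/2.


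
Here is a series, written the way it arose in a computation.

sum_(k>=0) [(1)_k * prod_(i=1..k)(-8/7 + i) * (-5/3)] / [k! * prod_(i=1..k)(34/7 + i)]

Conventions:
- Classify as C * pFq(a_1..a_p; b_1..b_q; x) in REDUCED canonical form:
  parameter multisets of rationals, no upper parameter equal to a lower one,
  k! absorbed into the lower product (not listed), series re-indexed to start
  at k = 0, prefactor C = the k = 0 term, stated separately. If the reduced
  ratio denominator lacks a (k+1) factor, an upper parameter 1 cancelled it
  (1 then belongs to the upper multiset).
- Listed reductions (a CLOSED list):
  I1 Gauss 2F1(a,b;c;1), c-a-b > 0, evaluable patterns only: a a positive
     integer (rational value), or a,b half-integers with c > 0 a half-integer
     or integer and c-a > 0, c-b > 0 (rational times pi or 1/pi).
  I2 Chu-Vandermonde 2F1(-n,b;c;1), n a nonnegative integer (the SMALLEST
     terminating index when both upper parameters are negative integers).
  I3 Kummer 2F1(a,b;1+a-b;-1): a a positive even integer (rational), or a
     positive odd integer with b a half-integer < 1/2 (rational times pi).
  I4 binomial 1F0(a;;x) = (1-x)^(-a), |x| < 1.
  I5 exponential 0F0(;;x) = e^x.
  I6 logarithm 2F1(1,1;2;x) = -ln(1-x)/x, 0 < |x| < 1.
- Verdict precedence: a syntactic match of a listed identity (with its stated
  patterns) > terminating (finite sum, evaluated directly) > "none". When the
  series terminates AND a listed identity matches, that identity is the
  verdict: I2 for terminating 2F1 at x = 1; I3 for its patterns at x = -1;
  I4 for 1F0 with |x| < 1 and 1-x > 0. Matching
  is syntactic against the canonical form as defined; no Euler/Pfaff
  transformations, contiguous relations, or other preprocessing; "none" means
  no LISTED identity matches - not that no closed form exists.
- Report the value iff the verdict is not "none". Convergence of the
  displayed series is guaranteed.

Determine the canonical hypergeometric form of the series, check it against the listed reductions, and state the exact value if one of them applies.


At argument 1: a 2F1 with upper {-1/7, 1}, lower {41/7}, scaled by C = -5/3. Verdict (x = 1): Gauss (I1, integer-parameter pattern) applies (x = 1: the Gamma ratio telescopes since c-a-b = 5 > 0 and a = 1 in Z>0). Value: -34/21.

Key step: x = 1 and the lower running product (C = -5/3) is a rising factorial.
Term ratio: r(k) = 1 * (k-1/7) (k+1) / [(k+41/7) (k+1)] - rational in k. x = 1; t_0 = -5/3; negate the roots.


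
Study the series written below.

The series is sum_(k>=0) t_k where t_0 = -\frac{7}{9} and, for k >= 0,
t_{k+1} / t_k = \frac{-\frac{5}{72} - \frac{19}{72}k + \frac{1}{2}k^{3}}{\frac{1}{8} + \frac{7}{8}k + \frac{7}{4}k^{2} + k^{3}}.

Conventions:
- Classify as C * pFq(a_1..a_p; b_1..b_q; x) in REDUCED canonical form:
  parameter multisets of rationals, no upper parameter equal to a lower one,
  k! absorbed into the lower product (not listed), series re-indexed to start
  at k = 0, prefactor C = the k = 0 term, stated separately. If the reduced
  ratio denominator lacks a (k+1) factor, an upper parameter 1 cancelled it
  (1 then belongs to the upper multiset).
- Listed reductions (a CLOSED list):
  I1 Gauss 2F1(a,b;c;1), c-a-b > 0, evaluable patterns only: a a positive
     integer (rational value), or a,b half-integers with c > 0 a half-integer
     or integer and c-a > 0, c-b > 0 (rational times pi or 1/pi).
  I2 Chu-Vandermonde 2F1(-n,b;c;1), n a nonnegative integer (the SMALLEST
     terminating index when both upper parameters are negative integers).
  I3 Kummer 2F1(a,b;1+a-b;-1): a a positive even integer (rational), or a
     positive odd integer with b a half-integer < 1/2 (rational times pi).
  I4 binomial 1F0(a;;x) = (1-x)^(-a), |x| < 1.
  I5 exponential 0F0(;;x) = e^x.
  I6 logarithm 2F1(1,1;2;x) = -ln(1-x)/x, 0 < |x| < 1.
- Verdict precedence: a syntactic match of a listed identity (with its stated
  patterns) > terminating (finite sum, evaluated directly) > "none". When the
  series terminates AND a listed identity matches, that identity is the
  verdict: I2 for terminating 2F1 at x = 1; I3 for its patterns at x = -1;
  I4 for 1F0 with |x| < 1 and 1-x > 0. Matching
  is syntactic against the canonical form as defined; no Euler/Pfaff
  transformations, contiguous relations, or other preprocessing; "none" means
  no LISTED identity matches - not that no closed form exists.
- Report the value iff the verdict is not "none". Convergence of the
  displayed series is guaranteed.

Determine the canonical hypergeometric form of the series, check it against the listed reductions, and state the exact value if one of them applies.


The series (x = \frac{1}{2}) is 2F1: upper {-\frac{5}{6}, \frac{1}{3}}, lower {\frac{1}{4}}, prefactor -\frac{7}{9}. Verdict: none. Every listed pattern misses the 2F1 form at \frac{1}{2}, upper {-\frac{5}{6}, \frac{1}{3}}.

Structural cue: from the first term -\frac{7}{9}: the ratio is unreduced: k + 1/2 divides both sides (prefactor -7/9).
Term ratio: r(k) = \frac{1}{2} * (k-\frac{5}{6}) (k+\frac{1}{3}) / [(k+\frac{1}{4}) (k+1)] ; factor over Q: parameters, x = \frac{1}{2}, and C = -\frac{7}{9}.


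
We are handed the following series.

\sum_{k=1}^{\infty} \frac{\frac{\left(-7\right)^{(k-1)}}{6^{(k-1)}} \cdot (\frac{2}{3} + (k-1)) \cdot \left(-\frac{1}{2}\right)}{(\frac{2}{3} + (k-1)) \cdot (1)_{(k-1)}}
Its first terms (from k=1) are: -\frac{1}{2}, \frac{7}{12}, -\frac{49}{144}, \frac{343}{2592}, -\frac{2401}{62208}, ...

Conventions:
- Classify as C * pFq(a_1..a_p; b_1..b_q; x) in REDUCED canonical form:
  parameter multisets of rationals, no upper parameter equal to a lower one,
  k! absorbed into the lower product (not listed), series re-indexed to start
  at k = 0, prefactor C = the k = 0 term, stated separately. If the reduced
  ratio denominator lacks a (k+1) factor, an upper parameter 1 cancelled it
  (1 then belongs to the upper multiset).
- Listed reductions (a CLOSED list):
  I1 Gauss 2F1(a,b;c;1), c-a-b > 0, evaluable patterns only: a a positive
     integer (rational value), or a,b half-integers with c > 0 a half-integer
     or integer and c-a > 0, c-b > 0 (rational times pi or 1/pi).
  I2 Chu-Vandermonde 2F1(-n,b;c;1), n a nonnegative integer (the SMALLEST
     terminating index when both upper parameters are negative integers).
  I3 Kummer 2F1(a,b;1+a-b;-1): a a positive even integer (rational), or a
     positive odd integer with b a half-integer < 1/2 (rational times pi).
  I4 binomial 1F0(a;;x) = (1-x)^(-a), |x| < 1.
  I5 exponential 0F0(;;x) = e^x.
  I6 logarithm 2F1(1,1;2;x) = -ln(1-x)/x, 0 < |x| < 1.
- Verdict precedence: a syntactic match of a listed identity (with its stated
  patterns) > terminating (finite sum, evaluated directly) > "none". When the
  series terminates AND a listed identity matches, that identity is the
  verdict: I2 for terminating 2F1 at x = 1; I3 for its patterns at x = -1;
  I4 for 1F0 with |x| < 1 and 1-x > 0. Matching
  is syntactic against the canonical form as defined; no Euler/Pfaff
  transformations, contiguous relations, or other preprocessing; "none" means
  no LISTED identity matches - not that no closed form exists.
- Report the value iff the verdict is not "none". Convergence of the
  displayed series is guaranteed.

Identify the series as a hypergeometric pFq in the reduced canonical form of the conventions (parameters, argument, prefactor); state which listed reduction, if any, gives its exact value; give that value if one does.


Structural cue: from the first term -\frac{1}{2}: the two geometric factors (C = -1/2) combine into one argument.
Term ratio: r(k) = -\frac{7}{6} * 1 / [(k+1)] - rational in k, leading ratio -\frac{7}{6}; with t_0 = -\frac{1}{2}, classification follows.

The series (x = -\frac{7}{6}) is 0F0: upper {-}, lower {-}, prefactor -\frac{1}{2}. Verdict: this is the exponential series (I5) (the 0F0 exponential series at x = -\frac{7}{6}). Value: \left(-\frac{1}{2}\right) \cdot e^{-\frac{7}{6}}.


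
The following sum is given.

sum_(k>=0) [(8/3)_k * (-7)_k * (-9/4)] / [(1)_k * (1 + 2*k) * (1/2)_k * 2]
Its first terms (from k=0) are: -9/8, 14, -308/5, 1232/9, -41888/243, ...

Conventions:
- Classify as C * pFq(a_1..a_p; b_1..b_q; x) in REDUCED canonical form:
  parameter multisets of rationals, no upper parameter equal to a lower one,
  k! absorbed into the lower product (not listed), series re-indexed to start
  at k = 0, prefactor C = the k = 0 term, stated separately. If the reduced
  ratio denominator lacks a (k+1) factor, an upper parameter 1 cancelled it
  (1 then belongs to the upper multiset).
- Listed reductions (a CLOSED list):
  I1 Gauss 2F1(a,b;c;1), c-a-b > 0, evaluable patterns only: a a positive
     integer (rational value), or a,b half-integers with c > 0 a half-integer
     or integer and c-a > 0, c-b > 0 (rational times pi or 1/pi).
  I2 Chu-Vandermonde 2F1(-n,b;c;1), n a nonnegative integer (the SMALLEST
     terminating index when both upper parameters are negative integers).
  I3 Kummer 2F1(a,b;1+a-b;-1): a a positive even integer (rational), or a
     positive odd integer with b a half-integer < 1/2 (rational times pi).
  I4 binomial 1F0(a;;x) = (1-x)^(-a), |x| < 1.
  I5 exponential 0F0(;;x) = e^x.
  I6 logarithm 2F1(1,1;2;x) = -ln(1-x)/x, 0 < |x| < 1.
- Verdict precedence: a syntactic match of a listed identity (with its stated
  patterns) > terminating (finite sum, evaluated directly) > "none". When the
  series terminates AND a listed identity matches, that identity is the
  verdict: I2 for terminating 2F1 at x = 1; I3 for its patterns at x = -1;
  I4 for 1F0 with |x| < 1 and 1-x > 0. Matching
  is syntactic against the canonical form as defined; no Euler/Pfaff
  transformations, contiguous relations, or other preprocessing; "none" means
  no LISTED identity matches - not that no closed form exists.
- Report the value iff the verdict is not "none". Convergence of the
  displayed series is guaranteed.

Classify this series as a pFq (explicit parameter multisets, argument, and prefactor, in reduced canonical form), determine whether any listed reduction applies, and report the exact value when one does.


x = 1 here; the reduced form reads 2F1, upper {-7, 8/3}, lower {3/2}, C = -9/8. Verdict (x = 1): the Chu-Vandermonde identity I2 applies (terminating 2F1 at x = 1 with n = 7, b = 8/3, c = 3/2). Hence: -11339/10235160.

Key observation: t_0 being -9/8, (1)_k (C = -9/8) is k! itself.
Step ratio: r(k) = 1 * (k-7) (k+8/3) / [(k+3/2) (k+1)] - rational in k, leading ratio 1; with t_0 = -9/8, classification follows.


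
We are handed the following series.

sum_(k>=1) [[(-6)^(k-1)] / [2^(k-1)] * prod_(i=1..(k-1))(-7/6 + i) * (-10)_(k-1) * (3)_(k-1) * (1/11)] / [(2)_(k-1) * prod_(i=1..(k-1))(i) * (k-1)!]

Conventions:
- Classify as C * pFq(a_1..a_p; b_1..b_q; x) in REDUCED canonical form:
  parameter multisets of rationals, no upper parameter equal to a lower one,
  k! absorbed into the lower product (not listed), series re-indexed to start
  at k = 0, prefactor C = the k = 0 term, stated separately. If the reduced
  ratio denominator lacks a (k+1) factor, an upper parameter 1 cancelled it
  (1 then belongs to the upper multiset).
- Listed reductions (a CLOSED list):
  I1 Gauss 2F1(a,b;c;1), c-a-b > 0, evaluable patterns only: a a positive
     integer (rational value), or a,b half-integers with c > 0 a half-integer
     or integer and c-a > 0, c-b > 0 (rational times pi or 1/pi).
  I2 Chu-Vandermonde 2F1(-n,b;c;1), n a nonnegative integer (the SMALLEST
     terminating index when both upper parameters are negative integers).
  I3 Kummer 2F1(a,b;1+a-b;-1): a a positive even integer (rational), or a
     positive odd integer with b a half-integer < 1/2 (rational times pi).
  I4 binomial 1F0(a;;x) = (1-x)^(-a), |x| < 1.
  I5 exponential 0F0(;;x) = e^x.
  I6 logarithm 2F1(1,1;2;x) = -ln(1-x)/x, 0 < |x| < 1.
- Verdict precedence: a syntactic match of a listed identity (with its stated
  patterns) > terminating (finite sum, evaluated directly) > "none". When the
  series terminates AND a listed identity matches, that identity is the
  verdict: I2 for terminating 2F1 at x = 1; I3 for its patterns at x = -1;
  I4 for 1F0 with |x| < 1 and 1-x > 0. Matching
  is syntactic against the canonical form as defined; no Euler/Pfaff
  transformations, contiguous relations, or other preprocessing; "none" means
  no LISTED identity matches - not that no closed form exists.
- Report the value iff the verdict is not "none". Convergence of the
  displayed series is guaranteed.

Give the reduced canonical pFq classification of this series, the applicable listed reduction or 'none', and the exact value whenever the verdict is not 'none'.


Reduced: x = -3, 3F2, upper = {-10, -1/6, 3}, lower = {1, 2}, C = 1/11. Verdict: terminating. (-10)_k vanishes past k = 10, leaving a 11-term sum, computed directly. Its exact value is -765241818943/116785152.

Key observation: t_0 being 1/11, the lower running product (prefactor 1/11) is a rising factorial.
Adjacent-term ratio: r(k) = (-3) * (k-10) (k-1/6) (k+3) / [(k+1) (k+2) (k+1)] - rational in k. x = (-3); t_0 = 1/11; negate the roots.


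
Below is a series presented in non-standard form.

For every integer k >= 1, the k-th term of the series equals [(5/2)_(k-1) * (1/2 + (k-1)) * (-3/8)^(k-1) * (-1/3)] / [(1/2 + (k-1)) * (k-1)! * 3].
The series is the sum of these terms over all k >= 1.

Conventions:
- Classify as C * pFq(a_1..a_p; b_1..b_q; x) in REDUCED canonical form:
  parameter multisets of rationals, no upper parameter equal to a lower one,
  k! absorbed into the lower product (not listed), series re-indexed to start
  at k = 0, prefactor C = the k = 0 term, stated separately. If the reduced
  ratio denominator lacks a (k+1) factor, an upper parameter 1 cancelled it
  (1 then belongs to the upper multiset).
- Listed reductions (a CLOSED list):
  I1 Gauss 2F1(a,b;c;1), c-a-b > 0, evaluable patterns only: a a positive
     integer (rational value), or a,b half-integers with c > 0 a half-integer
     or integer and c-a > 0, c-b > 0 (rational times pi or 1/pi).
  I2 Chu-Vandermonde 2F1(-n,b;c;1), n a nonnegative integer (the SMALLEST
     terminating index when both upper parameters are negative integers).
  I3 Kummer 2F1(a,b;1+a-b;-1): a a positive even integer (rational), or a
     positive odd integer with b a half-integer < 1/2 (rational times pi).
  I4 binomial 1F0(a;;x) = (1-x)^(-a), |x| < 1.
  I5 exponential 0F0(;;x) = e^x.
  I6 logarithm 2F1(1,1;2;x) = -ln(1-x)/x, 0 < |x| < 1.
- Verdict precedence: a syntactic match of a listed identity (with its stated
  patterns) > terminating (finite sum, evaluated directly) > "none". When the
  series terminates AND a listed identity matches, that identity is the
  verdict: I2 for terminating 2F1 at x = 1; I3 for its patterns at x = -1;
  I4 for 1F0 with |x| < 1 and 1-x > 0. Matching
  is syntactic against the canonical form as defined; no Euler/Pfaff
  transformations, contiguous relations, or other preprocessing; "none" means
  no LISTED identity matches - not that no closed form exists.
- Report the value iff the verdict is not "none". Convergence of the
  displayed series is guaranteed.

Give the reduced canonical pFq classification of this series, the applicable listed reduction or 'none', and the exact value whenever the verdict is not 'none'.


Classification (C = -1/9): 1F0 with upper {5/2}, lower {-}, argument x = -3/8. Verdict at x = -3/8: binomial (I4) matches (the 1F0 binomial series: exponent -5/2, x = -3/8). Sum: (-1/9) * (11/8)^(-5/2).

Structural cue: from the first term -1/9: k + 1/2 divides numerator and denominator alike; C = -1/9 after cancelling.
Adjacent-term ratio: r(k) = (-3/8) * (k+5/2) / [(k+1)] - rational; roots negated = parameters, x = (-3/8), C = -1/9.


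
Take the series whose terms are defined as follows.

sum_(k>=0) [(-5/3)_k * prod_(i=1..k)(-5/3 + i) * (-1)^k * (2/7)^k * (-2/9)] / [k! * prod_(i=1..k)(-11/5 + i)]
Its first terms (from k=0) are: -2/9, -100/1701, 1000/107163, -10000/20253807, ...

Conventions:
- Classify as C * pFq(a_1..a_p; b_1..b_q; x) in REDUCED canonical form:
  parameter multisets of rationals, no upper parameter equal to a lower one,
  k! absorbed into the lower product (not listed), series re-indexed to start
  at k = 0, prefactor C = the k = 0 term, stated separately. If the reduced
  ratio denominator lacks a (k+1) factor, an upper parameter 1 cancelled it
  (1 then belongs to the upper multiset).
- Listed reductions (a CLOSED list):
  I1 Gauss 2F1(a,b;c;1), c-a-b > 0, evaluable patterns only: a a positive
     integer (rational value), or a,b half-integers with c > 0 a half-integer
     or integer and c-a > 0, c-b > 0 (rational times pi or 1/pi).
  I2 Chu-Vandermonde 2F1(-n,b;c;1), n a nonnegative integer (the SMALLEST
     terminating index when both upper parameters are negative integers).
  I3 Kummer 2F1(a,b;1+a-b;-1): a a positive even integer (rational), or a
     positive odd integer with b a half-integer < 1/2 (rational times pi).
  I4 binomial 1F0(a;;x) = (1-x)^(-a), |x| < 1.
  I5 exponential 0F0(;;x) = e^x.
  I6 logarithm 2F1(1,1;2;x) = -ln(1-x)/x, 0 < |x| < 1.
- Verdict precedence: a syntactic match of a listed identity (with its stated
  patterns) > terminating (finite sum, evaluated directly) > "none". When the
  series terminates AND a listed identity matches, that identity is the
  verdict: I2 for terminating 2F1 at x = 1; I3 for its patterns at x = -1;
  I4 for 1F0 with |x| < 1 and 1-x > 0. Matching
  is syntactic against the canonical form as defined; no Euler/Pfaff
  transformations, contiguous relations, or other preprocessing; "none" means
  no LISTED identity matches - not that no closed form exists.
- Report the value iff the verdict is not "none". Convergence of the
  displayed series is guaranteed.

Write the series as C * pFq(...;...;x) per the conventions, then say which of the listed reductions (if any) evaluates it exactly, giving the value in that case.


The series (x = -2/7) is 2F1: upper {-5/3, -2/3}, lower {-6/5}, prefactor -2/9. Verdict: none. Every listed pattern misses the 2F1 form at -2/7, upper {-5/3, -2/3}.

Key observation: from the first term -2/9: the lower running product (C = -2/9, x = -2/7) is a rising factorial.
Consecutive-term ratio: r(k) = (-2/7) * (k-5/3) (k-2/3) / [(k-6/5) (k+1)] - rational in k, leading ratio (-2/7); with t_0 = -2/9, classification follows.


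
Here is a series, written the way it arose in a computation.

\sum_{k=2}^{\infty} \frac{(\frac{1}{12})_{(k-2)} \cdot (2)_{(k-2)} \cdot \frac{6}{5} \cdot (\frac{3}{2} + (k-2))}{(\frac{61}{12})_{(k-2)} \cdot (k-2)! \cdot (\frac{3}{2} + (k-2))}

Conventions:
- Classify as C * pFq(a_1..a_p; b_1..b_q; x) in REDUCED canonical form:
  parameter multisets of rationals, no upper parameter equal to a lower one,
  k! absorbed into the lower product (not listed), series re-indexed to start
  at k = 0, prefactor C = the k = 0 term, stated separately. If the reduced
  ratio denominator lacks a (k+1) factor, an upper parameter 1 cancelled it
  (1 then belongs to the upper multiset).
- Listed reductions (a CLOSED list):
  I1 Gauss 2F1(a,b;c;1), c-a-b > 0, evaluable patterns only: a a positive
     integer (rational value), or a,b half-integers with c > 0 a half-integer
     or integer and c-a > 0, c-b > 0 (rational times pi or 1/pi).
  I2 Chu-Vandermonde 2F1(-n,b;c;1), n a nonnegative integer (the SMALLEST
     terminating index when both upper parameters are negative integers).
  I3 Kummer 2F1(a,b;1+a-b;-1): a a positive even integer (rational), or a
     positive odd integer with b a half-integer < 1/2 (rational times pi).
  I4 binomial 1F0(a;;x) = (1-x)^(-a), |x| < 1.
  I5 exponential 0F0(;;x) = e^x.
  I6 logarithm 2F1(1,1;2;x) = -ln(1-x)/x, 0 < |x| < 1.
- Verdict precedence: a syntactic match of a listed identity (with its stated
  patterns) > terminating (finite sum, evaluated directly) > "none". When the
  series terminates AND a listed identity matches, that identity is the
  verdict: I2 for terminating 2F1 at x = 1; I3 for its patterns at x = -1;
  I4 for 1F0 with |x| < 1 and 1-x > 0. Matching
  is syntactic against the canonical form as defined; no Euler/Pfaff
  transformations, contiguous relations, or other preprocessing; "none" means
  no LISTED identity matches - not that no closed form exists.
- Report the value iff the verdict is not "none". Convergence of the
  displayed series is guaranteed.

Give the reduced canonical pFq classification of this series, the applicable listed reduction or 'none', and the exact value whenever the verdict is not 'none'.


Canonical form: C = \frac{6}{5} times 2F1 with upper {\frac{1}{12}, 2}, lower {\frac{61}{12}}, x = 1. Verdict: Gauss (I1, integer-parameter pattern) fires (x = 1: the Gamma ratio telescopes since c-a-b = 3 > 0 and a = 2 in Z>0). Its exact value is \frac{1813}{1440}.

Key step: t_0 = \frac{6}{5} here, and the factor k + 3/2 cancels (top and bottom), leaving prefactor 6/5.
Consecutive-term ratio: r(k) = 1 * (k+\frac{1}{12}) (k+2) / [(k+\frac{61}{12}) (k+1)] - rational in k, leading ratio 1; with t_0 = \frac{6}{5}, classification follows.


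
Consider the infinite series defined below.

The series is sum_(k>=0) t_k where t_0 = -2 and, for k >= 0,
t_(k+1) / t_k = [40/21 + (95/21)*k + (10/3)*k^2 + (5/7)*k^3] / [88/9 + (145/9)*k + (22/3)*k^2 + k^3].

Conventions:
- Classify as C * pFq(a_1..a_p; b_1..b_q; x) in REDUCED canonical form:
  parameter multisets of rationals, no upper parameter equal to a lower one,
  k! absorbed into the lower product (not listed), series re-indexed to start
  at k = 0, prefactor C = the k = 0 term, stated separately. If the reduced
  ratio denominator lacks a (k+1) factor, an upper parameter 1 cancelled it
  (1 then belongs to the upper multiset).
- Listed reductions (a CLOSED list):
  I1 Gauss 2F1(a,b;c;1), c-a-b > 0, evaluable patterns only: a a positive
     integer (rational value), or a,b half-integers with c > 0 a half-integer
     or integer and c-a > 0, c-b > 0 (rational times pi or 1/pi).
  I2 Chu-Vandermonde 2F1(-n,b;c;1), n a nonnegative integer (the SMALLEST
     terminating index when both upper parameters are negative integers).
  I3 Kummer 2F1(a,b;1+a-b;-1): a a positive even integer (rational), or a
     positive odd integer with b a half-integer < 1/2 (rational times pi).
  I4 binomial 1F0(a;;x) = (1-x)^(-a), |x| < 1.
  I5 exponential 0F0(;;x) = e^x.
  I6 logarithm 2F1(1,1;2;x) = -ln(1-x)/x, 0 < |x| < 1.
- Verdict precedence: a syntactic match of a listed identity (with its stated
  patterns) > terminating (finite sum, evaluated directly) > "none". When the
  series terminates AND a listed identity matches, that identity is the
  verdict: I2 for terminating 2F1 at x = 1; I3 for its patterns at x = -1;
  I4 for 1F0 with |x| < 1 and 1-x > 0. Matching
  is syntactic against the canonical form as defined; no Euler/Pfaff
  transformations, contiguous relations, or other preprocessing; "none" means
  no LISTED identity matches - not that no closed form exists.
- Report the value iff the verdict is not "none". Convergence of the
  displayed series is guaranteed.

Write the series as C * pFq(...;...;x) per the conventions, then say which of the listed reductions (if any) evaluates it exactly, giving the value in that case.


Classification (C = -2): 2F1 with upper {1, 1}, lower {11/3}, argument x = 5/7. Verdict: no listed reduction: x = 5/7 and upper {1, 1} fail every I1-I6 pattern.

Key step: x = (5/7) and the expanded ratio factors over Q; C = -2, x = 5/7, roots give parameters.
Step ratio: r(k) = (5/7) * (k+1) (k+1) / [(k+11/3) (k+1)] ; factor over Q: parameters, x = (5/7), and C = -2.


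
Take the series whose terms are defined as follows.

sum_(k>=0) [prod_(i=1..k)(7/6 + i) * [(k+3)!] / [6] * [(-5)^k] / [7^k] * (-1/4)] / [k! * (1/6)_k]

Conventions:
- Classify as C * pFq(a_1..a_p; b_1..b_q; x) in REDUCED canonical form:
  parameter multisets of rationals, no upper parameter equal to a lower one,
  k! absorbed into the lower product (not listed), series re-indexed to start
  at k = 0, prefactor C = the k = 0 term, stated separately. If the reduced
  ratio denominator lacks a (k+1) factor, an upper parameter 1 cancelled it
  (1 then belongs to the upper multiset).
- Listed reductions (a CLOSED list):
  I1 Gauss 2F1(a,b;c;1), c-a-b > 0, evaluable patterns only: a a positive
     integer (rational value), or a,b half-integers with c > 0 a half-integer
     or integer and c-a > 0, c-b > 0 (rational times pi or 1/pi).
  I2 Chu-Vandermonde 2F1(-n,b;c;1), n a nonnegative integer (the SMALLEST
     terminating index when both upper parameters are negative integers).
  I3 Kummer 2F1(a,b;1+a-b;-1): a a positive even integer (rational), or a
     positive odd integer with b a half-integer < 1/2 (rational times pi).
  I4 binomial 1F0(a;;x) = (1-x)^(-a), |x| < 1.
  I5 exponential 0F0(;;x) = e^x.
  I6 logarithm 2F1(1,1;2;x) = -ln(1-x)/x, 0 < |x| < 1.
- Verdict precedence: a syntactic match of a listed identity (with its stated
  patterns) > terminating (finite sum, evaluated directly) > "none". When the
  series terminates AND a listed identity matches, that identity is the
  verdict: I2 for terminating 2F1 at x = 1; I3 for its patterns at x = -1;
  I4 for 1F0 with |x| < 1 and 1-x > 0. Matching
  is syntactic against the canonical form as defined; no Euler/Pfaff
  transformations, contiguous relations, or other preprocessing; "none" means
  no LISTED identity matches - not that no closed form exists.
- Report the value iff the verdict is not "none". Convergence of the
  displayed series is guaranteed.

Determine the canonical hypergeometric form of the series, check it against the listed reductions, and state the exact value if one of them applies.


Structural cue: t_0 being -1/4, the factorial ratio (prefactor -1/4) (k+a-1)!/(a-1)! is a rising factorial (a)_k.
Consecutive-term ratio: r(k) = (-5/7) * (k+13/6) (k+4) / [(k+1/6) (k+1)] ; factor over Q: parameters, x = (-5/7), and C = -1/4.

Prefactor -1/4, argument -5/7: 2F1 with upper {13/6, 4} over lower {1/6}. Verdict: none. Every listed pattern misses the 2F1 form at -5/7, upper {13/6, 4}.
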